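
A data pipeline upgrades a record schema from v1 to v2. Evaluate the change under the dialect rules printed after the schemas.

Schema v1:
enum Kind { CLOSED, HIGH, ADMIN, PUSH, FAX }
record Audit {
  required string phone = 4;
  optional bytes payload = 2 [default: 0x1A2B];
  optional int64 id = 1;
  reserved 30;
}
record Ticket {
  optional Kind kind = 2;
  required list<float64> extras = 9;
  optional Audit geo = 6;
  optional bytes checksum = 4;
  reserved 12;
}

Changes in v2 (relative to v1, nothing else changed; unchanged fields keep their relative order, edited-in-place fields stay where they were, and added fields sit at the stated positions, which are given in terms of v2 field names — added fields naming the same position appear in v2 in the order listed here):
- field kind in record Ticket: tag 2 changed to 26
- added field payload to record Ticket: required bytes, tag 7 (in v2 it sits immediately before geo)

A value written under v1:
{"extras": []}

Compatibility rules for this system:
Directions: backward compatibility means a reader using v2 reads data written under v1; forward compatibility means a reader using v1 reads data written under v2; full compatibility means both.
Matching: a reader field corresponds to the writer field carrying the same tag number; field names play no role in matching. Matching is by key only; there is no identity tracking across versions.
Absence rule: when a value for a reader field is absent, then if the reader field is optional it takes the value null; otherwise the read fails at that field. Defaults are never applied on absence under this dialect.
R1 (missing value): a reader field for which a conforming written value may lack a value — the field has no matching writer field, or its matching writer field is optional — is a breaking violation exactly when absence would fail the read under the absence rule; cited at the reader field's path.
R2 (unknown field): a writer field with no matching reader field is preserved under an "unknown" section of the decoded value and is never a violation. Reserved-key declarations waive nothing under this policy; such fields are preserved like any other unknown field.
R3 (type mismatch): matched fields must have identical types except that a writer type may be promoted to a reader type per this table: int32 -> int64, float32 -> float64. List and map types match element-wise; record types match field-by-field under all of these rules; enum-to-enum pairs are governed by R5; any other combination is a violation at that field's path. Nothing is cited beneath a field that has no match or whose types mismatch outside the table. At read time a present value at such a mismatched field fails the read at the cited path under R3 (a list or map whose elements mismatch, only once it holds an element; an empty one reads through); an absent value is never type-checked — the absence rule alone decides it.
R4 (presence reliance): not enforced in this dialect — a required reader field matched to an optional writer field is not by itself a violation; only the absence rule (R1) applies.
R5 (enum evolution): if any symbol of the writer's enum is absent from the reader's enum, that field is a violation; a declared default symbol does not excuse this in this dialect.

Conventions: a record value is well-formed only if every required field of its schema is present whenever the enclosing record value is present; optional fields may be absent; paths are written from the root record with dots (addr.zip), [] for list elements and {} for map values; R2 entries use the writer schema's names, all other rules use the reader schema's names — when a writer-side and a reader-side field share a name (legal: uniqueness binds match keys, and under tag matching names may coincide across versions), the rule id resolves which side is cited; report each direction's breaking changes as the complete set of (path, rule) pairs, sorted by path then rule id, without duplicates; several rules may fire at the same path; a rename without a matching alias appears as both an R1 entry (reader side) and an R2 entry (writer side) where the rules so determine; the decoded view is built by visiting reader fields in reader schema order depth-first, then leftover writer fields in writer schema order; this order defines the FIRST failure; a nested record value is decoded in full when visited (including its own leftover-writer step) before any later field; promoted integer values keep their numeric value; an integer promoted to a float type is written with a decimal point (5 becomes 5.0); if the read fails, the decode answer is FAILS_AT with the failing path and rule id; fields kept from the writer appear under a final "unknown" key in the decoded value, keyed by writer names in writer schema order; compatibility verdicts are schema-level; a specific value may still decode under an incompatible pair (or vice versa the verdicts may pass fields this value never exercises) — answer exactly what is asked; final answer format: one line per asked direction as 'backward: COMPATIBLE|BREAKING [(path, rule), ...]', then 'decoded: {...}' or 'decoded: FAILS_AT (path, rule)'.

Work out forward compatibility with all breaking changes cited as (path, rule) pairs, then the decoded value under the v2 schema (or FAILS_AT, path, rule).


the writer's type comes first in each Ticket pair
checking forward for Ticket: reader v1 against writer v2:
  no writer field matches reader kind
  writer required, list<float64> -> list<float64>: reader extras maps from writer extras
  writer optional, Audit -> Audit: reader geo maps from writer geo
  writer optional, bytes -> bytes: reader checksum maps from writer checksum
  writer field kind has no reader counterpart
  writer field payload has no reader counterpart
  writer required, string -> string: reader geo.phone maps from writer geo.phone
  writer optional, bytes -> bytes: reader geo.payload maps from writer geo.payload
  writer optional, int64 -> int64: reader geo.id maps from writer geo.id
  nothing fires on Ticket: forward is COMPATIBLE
decoding the Ticket value with the v2 reader:
  kind := null (not supplied -> null)
  extras := []
  read fails at payload under R1 (no fill)
  => FAILS_AT (payload, R1)
diffs on Ticket not affecting the asked answer:
  field kind in record Ticket: tag 2 changed to 26 -> no rule fires on it in Ticket's dialect; the asked verdict holds

forward: COMPATIBLE []; decoded: FAILS_AT (payload, R1)


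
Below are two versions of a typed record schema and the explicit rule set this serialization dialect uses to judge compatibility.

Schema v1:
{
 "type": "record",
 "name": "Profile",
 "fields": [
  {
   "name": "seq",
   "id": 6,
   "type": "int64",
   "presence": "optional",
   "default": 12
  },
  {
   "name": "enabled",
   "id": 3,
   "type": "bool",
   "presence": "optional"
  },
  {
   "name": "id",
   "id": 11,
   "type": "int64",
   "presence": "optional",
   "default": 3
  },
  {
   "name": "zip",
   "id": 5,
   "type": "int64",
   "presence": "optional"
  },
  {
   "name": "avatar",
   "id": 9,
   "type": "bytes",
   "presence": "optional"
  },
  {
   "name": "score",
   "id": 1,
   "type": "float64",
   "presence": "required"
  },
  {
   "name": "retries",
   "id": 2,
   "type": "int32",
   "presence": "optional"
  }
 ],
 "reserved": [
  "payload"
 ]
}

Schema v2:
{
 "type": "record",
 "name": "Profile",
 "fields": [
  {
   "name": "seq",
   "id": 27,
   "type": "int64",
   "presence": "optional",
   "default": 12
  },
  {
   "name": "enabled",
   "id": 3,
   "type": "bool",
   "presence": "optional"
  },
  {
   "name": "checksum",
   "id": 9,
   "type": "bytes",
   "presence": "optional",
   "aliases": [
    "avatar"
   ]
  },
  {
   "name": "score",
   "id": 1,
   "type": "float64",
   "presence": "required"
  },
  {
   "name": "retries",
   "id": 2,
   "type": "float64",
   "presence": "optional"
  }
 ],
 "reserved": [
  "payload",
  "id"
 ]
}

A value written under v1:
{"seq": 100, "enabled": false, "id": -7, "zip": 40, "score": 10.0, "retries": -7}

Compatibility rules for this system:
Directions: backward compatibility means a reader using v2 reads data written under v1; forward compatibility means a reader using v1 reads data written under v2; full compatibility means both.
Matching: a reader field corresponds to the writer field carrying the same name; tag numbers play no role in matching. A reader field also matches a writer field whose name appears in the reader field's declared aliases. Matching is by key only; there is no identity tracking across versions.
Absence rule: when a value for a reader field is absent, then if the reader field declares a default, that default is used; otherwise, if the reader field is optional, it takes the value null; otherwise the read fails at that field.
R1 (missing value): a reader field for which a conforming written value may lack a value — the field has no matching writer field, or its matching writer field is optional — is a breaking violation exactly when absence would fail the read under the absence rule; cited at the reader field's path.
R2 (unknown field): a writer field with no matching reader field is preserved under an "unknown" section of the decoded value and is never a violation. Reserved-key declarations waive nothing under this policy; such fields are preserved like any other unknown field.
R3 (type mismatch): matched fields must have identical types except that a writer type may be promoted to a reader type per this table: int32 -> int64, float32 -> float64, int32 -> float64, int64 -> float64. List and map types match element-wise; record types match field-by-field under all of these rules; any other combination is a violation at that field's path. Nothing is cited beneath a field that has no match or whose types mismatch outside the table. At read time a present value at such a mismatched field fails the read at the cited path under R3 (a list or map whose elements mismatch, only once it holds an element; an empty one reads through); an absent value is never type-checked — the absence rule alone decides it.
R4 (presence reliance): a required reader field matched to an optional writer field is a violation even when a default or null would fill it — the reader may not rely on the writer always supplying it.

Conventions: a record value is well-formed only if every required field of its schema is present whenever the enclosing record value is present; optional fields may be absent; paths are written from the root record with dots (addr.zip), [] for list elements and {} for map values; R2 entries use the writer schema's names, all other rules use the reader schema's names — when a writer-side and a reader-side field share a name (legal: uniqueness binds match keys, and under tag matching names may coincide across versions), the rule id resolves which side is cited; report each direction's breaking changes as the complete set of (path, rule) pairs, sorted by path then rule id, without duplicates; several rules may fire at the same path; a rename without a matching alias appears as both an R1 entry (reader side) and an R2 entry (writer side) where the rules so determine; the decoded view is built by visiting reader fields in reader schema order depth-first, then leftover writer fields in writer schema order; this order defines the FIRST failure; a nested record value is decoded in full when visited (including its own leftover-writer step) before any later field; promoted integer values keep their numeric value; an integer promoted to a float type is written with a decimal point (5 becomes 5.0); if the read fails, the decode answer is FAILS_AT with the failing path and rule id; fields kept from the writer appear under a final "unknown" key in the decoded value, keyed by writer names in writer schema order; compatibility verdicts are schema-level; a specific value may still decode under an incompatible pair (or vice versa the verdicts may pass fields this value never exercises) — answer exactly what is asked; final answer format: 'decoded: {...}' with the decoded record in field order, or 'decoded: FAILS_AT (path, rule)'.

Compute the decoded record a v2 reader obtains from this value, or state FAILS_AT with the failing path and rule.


arrows below run writer -> reader for Profile
decode walk for Profile under reader schema v2:
  seq := 100
  enabled := false
  checksum := null (absent, optional -> null)
  score := 10.0
  retries := -7.0 (int32 -> float64)
  writer id: kept under "unknown"
  writer zip: kept under "unknown"
  => decoded: {"seq": 100, "enabled": false, "checksum": null, "score": 10.0, "retries": -7.0, "unknown": {"id": -7, "zip": 40}}
the rest of the Profile diff is inert for this question:
  field retries in record Profile: type int32 changed to float64 -> changes Profile's schema-level verdicts only — the decode of this value is the same
  field seq in record Profile: tag 6 changed to 27 -> fires no rule on Profile under this dialect and leaves the result unchanged

decoded: {"seq": 100, "enabled": false, "checksum": null, "score": 10.0, "retries": -7.0, "unknown": {"id": -7, "zip": 40}}


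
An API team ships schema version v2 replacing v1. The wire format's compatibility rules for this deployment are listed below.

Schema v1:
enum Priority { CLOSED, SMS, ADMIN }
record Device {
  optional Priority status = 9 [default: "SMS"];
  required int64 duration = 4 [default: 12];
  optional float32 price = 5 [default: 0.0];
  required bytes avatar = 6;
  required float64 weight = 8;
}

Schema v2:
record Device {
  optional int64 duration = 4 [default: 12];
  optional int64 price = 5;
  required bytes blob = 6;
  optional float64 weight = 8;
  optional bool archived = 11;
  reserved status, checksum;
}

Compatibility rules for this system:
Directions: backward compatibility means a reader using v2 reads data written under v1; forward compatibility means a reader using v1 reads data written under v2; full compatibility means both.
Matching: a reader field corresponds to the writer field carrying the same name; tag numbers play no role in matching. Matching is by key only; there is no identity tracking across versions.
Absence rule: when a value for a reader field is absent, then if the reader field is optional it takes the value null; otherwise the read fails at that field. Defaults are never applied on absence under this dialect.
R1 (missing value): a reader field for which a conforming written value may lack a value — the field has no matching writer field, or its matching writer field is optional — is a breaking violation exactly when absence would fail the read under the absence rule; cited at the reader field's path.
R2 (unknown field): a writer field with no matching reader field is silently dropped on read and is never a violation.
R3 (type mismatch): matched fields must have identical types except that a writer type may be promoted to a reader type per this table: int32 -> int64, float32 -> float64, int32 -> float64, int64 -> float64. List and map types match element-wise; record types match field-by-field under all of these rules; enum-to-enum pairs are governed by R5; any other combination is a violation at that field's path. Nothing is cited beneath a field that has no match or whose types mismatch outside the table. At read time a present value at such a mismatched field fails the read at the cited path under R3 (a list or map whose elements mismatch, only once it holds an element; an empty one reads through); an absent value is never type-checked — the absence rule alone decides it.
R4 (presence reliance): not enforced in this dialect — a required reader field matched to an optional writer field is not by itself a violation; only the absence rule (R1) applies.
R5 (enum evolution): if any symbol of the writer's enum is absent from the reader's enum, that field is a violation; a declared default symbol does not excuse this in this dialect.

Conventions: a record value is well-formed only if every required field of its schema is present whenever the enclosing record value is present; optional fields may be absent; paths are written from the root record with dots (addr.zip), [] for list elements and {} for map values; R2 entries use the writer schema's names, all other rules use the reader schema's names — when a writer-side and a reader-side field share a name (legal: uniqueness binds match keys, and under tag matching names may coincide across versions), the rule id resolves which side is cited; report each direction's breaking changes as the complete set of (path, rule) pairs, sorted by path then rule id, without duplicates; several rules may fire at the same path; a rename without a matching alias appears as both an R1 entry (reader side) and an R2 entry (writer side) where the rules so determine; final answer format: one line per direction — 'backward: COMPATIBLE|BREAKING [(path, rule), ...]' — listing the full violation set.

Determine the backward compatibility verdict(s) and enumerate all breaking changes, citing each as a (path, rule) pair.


backward: BREAKING [(blob, R1), (price, R3)]

each type pair in Device: writer, then reader
backward for Device (reader v2, writer v1):
  duration: paired with writer duration (int64 -> int64; writer required)
  price: paired with writer price (float32 -> int64; writer optional)
  blob: no writer match
  weight: paired with writer weight (float64 -> float64; writer required)
  archived: no writer match
  writer field status has no reader counterpart
  writer field avatar has no reader counterpart
  breaking: (blob, R1)
  breaking: (price, R3)
  => 2 violation(s): backward is BREAKING for Device
the other Device changes do not affect what is asked:
  removed field status from record Device (its key "status" joins the reserved list) -> fires no rule on Device, leaving the asked answer as it is
  field duration in record Device: required changed to optional -> its effect on Device is confined to the forward direction, not asked
  field weight in record Device: required changed to optional -> its effect on Device is confined to the forward direction, not asked
  added field archived to record Device: optional bool, tag 11 (in v2 it sits last) -> fires no rule on Device, leaving the asked answer as it is


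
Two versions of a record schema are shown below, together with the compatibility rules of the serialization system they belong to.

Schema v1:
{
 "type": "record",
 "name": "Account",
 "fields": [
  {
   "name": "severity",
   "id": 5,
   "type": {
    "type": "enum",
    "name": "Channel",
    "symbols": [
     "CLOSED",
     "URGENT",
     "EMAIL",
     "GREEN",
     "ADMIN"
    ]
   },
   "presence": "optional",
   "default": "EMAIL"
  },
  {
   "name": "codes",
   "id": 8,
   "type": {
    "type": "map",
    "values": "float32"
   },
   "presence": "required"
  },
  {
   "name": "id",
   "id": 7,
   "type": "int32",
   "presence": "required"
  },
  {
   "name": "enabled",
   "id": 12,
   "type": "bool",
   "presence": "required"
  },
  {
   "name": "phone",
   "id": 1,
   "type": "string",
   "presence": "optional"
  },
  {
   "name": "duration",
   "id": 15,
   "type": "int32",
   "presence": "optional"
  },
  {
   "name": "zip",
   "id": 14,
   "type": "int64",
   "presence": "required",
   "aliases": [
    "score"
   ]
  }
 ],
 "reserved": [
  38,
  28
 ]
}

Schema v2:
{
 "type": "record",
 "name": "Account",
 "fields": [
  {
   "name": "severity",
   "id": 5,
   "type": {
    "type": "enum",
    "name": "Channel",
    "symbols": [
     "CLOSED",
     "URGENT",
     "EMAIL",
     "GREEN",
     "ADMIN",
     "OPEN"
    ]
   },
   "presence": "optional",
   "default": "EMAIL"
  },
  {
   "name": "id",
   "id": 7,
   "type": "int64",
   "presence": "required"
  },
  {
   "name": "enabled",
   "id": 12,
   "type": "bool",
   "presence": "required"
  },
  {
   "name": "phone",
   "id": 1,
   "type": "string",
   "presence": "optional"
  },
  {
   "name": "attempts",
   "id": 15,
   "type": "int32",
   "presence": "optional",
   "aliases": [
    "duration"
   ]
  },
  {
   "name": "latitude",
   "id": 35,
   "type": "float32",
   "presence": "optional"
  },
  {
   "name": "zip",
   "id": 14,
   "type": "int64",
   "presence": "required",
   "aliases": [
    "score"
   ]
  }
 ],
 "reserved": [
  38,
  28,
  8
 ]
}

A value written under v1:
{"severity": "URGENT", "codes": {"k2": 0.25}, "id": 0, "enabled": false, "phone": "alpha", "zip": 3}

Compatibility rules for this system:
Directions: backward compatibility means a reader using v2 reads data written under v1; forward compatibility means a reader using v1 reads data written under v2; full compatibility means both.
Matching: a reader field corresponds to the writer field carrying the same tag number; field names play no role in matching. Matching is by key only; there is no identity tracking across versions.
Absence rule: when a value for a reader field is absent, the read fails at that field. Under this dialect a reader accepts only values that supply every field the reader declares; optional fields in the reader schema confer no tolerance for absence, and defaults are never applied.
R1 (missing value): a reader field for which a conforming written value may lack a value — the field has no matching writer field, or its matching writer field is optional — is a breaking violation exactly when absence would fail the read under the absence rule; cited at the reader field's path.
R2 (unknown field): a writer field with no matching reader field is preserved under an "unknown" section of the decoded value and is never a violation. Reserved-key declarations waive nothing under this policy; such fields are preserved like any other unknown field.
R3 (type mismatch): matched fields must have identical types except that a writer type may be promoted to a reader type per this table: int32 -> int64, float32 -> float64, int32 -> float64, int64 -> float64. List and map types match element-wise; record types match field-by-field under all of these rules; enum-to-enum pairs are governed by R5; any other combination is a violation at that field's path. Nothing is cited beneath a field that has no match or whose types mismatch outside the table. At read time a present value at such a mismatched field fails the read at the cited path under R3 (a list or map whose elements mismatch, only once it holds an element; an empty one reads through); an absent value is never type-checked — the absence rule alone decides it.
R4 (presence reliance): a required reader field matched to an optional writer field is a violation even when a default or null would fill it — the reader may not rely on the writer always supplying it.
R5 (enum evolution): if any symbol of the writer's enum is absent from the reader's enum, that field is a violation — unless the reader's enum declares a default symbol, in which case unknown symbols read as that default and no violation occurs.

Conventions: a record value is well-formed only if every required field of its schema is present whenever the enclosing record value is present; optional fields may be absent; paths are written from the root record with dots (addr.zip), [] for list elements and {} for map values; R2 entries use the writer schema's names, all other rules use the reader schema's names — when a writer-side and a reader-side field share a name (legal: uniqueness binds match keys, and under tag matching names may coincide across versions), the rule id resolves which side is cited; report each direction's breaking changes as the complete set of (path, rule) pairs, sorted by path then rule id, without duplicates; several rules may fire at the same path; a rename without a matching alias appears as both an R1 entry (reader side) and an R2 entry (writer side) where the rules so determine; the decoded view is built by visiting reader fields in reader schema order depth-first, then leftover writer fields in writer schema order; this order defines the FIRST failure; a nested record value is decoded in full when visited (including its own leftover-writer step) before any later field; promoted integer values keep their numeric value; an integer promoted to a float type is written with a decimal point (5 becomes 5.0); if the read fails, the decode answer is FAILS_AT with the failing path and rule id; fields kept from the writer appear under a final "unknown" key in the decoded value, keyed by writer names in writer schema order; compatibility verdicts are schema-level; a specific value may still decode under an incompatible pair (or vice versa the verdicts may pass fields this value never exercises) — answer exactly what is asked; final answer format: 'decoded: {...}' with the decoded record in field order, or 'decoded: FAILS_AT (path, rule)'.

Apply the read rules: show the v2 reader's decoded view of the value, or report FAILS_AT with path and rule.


decoded: FAILS_AT (attempts, R1)

the writer's type comes first in each Account pair
decoding the Account value with the v2 reader:
  severity := "URGENT"
  id := 0 (int32 -> int64)
  enabled := false
  phone := "alpha"
  read fails at attempts under R1 (no fill)
  => FAILS_AT (attempts, R1)
diffs on Account not affecting the asked answer:
  enum Channel (field severity in record Account): symbol OPEN added -> schema-level compatibility only; this Account value's decode is unchanged
  field id in record Account: type int32 changed to int64 -> schema-level compatibility only; this Account value's decode is unchanged
  added field latitude to record Account: optional float32, tag 35 (in v2 it sits immediately before zip) -> schema-level compatibility only; this Account value's decode is unchanged
  removed field codes from record Account (its key 8 joins the reserved list) -> schema-level compatibility only; this Account value's decode is unchanged


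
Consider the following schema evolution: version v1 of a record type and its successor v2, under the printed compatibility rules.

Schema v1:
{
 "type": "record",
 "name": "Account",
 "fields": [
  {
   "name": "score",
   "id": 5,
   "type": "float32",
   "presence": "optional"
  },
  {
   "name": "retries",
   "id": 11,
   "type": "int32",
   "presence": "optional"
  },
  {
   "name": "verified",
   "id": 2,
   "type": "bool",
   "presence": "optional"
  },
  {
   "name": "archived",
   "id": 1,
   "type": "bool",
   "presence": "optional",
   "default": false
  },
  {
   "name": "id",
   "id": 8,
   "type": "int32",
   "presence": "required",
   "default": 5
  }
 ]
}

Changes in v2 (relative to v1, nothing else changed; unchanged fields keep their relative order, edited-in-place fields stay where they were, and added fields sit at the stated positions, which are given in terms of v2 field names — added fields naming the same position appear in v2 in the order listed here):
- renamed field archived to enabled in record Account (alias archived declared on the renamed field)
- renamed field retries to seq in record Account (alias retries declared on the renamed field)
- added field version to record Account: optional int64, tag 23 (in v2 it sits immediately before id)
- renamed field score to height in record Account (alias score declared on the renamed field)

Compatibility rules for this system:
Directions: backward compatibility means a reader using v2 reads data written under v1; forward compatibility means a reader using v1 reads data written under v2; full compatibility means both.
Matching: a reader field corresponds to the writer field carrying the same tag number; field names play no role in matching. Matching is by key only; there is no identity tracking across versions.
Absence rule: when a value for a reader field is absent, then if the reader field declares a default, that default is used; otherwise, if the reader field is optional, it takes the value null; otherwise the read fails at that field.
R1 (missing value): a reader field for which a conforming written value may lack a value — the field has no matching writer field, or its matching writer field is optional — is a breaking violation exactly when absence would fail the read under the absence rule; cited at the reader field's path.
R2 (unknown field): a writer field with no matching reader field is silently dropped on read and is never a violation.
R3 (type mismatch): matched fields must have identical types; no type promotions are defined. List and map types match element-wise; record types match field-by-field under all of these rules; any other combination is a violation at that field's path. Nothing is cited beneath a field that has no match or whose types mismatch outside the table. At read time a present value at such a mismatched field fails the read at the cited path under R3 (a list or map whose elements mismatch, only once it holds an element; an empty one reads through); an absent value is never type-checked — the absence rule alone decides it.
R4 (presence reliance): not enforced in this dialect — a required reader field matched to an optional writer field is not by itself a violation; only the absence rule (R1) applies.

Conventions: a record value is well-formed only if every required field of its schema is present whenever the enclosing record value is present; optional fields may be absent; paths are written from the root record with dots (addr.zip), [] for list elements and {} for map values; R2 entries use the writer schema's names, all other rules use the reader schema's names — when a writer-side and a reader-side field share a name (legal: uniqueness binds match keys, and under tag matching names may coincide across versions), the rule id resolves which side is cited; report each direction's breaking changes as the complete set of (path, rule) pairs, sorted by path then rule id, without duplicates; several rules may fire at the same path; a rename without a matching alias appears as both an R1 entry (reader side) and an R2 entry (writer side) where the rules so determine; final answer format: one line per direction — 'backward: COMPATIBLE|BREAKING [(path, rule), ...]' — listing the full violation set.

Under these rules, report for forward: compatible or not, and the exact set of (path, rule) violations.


the writer's type comes first in each Account pair
forward pass over Account, reader schema v1, writer schema v2:
  score: paired with writer height (float32 -> float32; writer optional)
  retries: paired with writer seq (int32 -> int32; writer optional)
  verified: paired with writer verified (bool -> bool; writer optional)
  archived: paired with writer enabled (bool -> bool; writer optional)
  id: paired with writer id (int32 -> int32; writer required)
  version (writer side), unknown to reader
  => no violations; forward on Account: COMPATIBLE
remaining Account differences; none change what is asked:
  renamed field archived to enabled in record Account (alias archived declared on the renamed field) -> triggers nothing under Account's printed rules — same verdict
  renamed field retries to seq in record Account (alias retries declared on the renamed field) -> triggers nothing under Account's printed rules — same verdict
  added field version to record Account: optional int64, tag 23 (in v2 it sits immediately before id) -> triggers nothing under Account's printed rules — same verdict
  renamed field score to height in record Account (alias score declared on the renamed field) -> triggers nothing under Account's printed rules — same verdict

forward: COMPATIBLE []


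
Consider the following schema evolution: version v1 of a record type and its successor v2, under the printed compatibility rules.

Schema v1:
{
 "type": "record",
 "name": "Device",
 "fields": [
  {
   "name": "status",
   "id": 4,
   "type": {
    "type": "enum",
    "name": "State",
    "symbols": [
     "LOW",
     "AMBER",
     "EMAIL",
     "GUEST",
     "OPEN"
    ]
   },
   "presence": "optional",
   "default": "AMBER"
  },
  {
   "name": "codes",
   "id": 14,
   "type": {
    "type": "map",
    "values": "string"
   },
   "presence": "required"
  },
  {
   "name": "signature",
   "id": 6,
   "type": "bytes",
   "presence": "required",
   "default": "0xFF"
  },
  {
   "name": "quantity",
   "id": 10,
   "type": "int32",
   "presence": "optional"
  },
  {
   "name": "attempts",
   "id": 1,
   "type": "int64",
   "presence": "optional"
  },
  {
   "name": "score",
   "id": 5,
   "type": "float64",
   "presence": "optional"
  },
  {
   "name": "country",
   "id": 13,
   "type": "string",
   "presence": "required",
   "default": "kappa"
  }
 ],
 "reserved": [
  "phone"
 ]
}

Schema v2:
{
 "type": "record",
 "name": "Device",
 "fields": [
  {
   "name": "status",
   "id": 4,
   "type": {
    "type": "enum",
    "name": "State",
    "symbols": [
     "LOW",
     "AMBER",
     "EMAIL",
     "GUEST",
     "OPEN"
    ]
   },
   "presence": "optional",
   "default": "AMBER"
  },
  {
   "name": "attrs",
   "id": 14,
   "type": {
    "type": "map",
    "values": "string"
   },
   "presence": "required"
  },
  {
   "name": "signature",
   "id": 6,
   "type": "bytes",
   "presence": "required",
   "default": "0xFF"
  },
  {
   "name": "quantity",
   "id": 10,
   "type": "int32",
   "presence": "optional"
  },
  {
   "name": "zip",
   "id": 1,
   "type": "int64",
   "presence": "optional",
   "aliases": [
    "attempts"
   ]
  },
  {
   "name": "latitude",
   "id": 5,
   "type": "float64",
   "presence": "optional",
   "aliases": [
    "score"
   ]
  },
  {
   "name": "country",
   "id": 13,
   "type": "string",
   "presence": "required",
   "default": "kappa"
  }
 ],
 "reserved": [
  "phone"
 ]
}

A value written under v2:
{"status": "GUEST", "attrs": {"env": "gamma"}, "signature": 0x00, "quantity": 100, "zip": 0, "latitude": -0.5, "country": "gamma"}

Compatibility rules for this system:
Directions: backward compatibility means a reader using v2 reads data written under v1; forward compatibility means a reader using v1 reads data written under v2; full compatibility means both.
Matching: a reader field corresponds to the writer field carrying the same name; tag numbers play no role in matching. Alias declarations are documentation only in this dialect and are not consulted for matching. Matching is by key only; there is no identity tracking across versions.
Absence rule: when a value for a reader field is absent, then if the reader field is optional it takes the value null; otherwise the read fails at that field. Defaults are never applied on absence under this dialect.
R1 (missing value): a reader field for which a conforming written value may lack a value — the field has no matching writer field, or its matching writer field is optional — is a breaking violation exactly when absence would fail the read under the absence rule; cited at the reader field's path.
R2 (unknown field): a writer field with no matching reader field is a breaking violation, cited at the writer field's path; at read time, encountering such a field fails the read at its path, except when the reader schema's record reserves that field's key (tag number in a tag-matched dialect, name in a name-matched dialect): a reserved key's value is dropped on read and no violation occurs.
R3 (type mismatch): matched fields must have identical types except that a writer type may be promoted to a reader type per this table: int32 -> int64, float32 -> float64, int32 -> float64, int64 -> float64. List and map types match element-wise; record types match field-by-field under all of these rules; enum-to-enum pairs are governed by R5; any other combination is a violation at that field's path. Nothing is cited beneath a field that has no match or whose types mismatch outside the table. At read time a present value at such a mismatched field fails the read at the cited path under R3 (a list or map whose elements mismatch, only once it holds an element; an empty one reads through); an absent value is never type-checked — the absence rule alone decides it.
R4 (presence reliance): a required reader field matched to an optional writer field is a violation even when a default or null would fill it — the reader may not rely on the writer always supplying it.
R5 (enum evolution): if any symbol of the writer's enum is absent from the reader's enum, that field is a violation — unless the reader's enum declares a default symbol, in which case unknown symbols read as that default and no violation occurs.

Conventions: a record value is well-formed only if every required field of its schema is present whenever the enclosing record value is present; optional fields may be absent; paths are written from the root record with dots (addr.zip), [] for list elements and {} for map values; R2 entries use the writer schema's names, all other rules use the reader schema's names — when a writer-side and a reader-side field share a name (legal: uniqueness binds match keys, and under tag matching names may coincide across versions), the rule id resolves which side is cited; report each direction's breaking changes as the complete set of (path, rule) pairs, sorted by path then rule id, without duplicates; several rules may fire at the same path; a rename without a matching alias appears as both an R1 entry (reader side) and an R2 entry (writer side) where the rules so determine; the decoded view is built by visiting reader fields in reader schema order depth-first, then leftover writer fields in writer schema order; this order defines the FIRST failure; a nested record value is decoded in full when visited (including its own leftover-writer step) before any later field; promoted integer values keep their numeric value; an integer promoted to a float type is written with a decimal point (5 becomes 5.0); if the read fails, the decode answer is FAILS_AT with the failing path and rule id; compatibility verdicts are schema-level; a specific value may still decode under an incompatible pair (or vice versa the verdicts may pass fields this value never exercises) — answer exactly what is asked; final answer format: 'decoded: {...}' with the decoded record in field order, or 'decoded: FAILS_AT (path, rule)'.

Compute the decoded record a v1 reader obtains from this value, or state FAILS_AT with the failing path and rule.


decoded: FAILS_AT (codes, R1)

the writer's type comes first in each Device pair
migrating the Device value to v1:
  status := "GUEST"
  read fails at codes under R1 (no fill)
  => FAILS_AT (codes, R1)
the rest of the Device diff is inert for this question:
  renamed field score to latitude in record Device (alias score declared on the renamed field) -> matters for Device compatibility verdicts, not for this value's decode
  renamed field attempts to zip in record Device (alias attempts declared on the renamed field) -> matters for Device compatibility verdicts, not for this value's decode


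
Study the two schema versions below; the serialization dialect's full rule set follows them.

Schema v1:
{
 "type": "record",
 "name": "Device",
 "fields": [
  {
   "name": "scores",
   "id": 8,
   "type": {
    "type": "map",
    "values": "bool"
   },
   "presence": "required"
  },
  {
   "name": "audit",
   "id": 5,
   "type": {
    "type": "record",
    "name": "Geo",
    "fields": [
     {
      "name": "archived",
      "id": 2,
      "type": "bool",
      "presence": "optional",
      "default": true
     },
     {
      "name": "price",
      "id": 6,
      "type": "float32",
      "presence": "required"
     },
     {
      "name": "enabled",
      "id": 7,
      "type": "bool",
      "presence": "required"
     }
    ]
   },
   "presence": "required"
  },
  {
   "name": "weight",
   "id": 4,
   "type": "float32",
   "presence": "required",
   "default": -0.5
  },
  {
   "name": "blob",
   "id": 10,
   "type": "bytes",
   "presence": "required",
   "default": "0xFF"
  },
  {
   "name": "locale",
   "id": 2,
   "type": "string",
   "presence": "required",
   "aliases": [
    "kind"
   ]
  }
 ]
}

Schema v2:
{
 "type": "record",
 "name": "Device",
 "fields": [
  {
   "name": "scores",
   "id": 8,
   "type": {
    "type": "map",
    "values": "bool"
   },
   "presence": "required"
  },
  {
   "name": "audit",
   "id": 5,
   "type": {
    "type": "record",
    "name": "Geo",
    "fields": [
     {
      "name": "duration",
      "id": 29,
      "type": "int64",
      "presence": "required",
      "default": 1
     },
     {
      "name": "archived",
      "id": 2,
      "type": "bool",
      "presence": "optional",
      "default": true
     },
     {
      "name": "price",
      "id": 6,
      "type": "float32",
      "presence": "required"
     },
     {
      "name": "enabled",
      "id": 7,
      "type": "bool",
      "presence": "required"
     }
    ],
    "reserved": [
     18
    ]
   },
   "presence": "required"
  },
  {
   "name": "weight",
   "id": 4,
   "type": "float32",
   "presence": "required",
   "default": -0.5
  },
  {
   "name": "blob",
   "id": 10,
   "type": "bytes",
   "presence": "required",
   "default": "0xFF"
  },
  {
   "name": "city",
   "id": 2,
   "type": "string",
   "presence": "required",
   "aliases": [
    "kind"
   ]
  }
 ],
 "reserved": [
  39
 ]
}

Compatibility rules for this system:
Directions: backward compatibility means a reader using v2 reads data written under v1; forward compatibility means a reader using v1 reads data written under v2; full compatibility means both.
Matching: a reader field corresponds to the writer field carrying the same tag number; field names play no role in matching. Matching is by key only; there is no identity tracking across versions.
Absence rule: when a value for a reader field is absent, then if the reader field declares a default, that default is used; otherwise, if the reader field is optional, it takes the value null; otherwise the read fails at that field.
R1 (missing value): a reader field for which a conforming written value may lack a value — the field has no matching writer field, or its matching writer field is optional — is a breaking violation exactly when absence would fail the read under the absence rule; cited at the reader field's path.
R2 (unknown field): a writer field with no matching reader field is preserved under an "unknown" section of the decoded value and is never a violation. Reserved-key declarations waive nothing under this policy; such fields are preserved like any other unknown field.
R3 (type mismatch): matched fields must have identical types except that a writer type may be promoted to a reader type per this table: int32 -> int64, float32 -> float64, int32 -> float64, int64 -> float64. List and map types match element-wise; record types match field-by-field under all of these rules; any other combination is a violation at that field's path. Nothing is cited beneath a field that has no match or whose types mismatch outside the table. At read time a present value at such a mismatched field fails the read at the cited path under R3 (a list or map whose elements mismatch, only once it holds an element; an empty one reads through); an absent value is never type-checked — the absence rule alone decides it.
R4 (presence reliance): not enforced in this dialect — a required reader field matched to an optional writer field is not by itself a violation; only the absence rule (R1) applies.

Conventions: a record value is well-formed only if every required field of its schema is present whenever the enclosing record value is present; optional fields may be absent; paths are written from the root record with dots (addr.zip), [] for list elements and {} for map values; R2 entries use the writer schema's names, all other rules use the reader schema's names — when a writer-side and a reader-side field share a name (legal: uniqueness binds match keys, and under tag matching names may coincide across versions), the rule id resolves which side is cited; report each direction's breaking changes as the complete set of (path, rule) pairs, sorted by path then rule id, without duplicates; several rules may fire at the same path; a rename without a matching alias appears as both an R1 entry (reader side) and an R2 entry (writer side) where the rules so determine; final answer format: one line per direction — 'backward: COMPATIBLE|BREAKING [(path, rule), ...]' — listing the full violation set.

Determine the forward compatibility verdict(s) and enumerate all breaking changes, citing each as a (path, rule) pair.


forward: COMPATIBLE []

the writer's type comes first in each Device pair
forward on Device — v1 reading data written by v2:
  scores <- scores (map<string, bool> -> map<string, bool>, writer required)
  audit <- audit (Geo -> Geo, writer required)
  weight <- weight (float32 -> float32, writer required)
  blob <- blob (bytes -> bytes, writer required)
  locale <- city (string -> string, writer required)
  audit.archived <- audit.archived (bool -> bool, writer optional)
  audit.price <- audit.price (float32 -> float32, writer required)
  audit.enabled <- audit.enabled (bool -> bool, writer required)
  writer audit.duration: unknown to reader
  nothing fires on Device: forward is COMPATIBLE
checking off the Device differences that do not matter here:
  added field duration to record Geo: required int64, tag 29, default 1 (in v2 it sits immediately before archived) -> fires no rule on Device, leaving the asked answer as it is
  renamed field locale to city in record Device -> fires no rule on Device, leaving the asked answer as it is
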